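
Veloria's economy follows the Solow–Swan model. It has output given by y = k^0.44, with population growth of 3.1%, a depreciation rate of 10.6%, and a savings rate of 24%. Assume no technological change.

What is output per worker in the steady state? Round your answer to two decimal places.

At the steady state, Δk = 0, so s·k^α = (n + δ)·k.
Dividing both sides by k: k^(1−α) = s / (n + δ).
k^0.56 = 0.24 / (0.031 + 0.106) = 0.24 / 0.137 = 1.7518
k* = 1.7518^(1/0.56) ≈ 2.7214
y* = (k*)^α = 2.7214^0.44 ≈ 1.5535

y* ≈ 1.55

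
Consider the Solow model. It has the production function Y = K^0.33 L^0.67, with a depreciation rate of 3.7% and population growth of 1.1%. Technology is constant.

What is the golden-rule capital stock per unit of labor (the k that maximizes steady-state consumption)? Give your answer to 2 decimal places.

The golden rule sets f'(k) = n + δ, i.e. α·k^(α−1) = n + δ.
So k^(1−α) = α / (n + δ) = 0.33 / 0.048 = 6.8750.
k_gold = 6.8750^(1/0.67) ≈ 17.7689

k_gold ≈ 17.77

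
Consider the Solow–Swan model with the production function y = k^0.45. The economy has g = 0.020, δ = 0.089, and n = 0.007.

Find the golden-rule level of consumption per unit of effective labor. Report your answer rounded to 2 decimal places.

c_gold ≈ 1.67

At the golden rule, f'(k) = n + g + δ, so α·k^(α−1) = n + g + δ and k_gold = (α/(n + g + δ))^(1/(1−α)).
k_gold = (0.45/0.116)^(1/0.55) = 3.8793^1.8182 ≈ 11.7617
c_gold = f(k_gold) − (n + g + δ)·k_gold = 3.0319 − 0.116×11.7617 ≈ 1.6675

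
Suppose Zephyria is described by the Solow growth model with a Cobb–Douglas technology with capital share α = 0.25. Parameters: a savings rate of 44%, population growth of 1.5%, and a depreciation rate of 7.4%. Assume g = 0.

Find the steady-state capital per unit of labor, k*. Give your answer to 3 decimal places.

In steady state, investment equals break-even investment: s·k^α = (n + δ)·k.
Dividing both sides by k: k^(1−α) = s / (n + δ).
k^0.75 = 0.44 / (0.015 + 0.074) = 0.44 / 0.089 = 4.9438
k* = 4.9438^(1/0.75) ≈ 8.4220

k* = 8.422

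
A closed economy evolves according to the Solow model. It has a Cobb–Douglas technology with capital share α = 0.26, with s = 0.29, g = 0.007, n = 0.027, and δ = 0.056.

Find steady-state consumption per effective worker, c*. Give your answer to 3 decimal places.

Steady state requires s·f(k) = (n + g + δ)·k, i.e. s·k^α = (n + g + δ)·k.
Dividing both sides by k: k^(1−α) = s / (n + g + δ).
k^0.74 = 0.29 / (0.027 + 0.007 + 0.056) = 0.29 / 0.090 = 3.2222
k* = 3.2222^(1/0.74) ≈ 4.8606
y* = (k*)^α = 4.8606^0.26 ≈ 1.5085
c* = (1 − s)·y* = (1 − 0.29) × 1.5085 ≈ 1.0710

c* ≈ 1.071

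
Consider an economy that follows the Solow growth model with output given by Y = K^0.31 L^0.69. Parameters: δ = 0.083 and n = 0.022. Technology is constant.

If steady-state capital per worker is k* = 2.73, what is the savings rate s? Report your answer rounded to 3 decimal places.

In steady state, investment equals break-even investment: s·k^α = (n + δ)·k.
So s / (n + δ) = (k*)^(1−α) = 2.73^0.69 = 1.9996.
Therefore s = 1.9996 × (n + δ) = 1.9996 × 0.105 = 0.2100.

s ≈ 0.210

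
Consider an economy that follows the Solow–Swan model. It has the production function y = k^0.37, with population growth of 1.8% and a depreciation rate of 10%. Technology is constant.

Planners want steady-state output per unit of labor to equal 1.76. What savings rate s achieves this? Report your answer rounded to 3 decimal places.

At the steady state, Δk = 0, so s·k^α = (n + δ)·k.
Since y* = [s/(n + δ)]^(α/(1−α)), we have s/(n + δ) = (y*)^((1−α)/α) = 1.76^1.7027 = 2.6184.
Therefore s = 2.6184 × (n + δ) = 2.6184 × 0.118 = 0.3090.

s ≈ 0.309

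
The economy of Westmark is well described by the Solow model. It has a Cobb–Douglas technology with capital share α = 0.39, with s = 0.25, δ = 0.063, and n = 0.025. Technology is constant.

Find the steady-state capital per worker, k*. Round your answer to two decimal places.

k* ≈ 5.54

In steady state, investment equals break-even investment: s·k^α = (n + δ)·k.
Rearranging, k^(1−α) = s / (n + δ).
k^0.61 = 0.25 / (0.025 + 0.063) = 0.25 / 0.088 = 2.8409
k* = 2.8409^(1/0.61) ≈ 5.5382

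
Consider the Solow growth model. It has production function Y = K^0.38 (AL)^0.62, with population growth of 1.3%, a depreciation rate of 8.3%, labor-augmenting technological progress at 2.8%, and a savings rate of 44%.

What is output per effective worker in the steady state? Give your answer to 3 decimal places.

Steady state requires s·f(k) = (n + g + δ)·k, i.e. s·k^α = (n + g + δ)·k.
Dividing both sides by k: k^(1−α) = s / (n + g + δ).
k^0.62 = 0.44 / (0.013 + 0.028 + 0.083) = 0.44 / 0.124 = 3.5484
k* = 3.5484^(1/0.62) ≈ 7.7117
y* = (k*)^α = 7.7117^0.38 ≈ 2.1733

y* ≈ 2.173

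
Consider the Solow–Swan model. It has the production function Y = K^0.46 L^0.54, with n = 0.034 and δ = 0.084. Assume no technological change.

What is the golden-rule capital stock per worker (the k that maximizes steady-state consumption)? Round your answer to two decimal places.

k_gold ≈ 12.42

The golden rule sets f'(k) = n + δ, i.e. α·k^(α−1) = n + δ.
So k^(1−α) = α / (n + δ) = 0.46 / 0.118 = 3.8983.
k_gold = 3.8983^(1/0.54) ≈ 12.4226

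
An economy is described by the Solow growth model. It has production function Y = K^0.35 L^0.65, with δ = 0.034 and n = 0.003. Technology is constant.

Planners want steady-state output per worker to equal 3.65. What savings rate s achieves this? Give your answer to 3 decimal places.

s ≈ 0.410

At the steady state, Δk = 0, so s·k^α = (n + δ)·k.
Since y* = [s/(n + δ)]^(α/(1−α)), we have s/(n + δ) = (y*)^((1−α)/α) = 3.65^1.8571 = 11.0722.
Therefore s = 11.0722 × (n + δ) = 11.0722 × 0.037 = 0.4097.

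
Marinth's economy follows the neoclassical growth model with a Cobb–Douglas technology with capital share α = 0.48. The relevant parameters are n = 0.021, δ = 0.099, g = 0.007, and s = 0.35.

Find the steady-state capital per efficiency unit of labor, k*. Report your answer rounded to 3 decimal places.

In steady state, investment equals break-even investment: s·k^α = (n + g + δ)·k.
Rearranging, k^(1−α) = s / (n + g + δ).
k^0.52 = 0.35 / (0.021 + 0.007 + 0.099) = 0.35 / 0.127 = 2.7559
k* = 2.7559^(1/0.52) ≈ 7.0252

k* ≈ 7.025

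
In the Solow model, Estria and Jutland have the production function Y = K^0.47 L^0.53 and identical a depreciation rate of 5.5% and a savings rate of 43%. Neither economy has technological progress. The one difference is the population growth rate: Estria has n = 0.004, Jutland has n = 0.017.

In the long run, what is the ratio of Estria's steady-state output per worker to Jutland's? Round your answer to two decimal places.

Steady-state y* = [s/(n + δ)]^(α/(1−α)), so the ratio is [ (s_E/(n + δ)_E) / (s_J/(n + δ)_J) ]^0.8868.
s_E/(n + δ)_E = 0.43/0.059 = 7.2881; s_J/(n + δ)_J = 0.43/0.072 = 5.9722.
Ratio = (7.2881/5.9722)^0.8868 = 1.2203^0.8868 ≈ 1.1931

ratio ≈ 1.19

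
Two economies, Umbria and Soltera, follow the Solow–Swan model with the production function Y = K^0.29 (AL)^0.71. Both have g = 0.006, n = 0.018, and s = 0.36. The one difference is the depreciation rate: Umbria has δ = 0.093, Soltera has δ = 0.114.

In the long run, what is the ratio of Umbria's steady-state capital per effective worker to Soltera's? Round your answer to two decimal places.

Steady-state k* = [s/(n + g + δ)]^(1/(1−α)), so the ratio is [ (s_U/(n + g + δ)_U) / (s_S/(n + g + δ)_S) ]^1.4085.
s_U/(n + g + δ)_U = 0.36/0.117 = 3.0769; s_S/(n + g + δ)_S = 0.36/0.138 = 2.6087.
Ratio = (3.0769/2.6087)^1.4085 = 1.1795^1.4085 ≈ 1.2618

k*_U / k*_S ≈ 1.26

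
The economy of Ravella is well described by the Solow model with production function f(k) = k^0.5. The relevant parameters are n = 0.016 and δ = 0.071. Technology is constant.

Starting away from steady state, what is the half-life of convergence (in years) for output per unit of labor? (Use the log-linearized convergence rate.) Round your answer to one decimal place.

Near the steady state the convergence rate is λ = (1 − α)(n + δ).
λ = (1 − 0.5) × 0.087 = 0.5 × 0.087 = 0.0435
Half-life = ln 2 / λ = 0.6931 / 0.0435 ≈ 15.93 years

about 15.9 years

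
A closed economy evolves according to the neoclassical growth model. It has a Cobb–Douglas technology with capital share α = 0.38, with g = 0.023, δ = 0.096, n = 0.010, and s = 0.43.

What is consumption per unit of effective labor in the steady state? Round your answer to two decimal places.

c* = 1.19

In steady state, investment equals break-even investment: s·k^α = (n + g + δ)·k.
Dividing both sides by k: k^(1−α) = s / (n + g + δ).
k^0.62 = 0.43 / (0.010 + 0.023 + 0.096) = 0.43 / 0.129 = 3.3333
k* = 3.3333^(1/0.62) ≈ 6.9718
y* = (k*)^α = 6.9718^0.38 ≈ 2.0916
c* = (1 − s)·y* = (1 − 0.43) × 2.0916 ≈ 1.1922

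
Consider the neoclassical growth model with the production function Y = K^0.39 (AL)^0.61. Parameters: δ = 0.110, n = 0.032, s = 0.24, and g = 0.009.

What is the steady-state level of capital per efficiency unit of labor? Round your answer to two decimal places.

k* = 2.14

At the steady state, Δk = 0, so s·k^α = (n + g + δ)·k.
Dividing both sides by k: k^(1−α) = s / (n + g + δ).
k^0.61 = 0.24 / (0.032 + 0.009 + 0.110) = 0.24 / 0.151 = 1.5894
k* = 1.5894^(1/0.61) ≈ 2.1374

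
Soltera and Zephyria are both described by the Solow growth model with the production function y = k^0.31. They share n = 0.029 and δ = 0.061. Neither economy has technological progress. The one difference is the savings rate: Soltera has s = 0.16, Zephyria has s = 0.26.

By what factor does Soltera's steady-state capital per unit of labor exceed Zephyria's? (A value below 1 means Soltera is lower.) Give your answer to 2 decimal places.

Steady-state k* = [s/(n + δ)]^(1/(1−α)), so the ratio is [ (s_S/(n + δ)_S) / (s_Z/(n + δ)_Z) ]^1.4493.
s_S/(n + δ)_S = 0.16/0.090 = 1.7778; s_Z/(n + δ)_Z = 0.26/0.090 = 2.8889.
Ratio = (1.7778/2.8889)^1.4493 = 0.6154^1.4493 ≈ 0.4948

ratio ≈ 0.49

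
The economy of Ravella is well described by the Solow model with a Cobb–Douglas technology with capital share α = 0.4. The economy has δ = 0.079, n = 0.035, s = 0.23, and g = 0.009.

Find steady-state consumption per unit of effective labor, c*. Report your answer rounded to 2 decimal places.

c* = 1.17

Steady state requires s·f(k) = (n + g + δ)·k, i.e. s·k^α = (n + g + δ)·k.
Rearranging, k^(1−α) = s / (n + g + δ).
k^0.6 = 0.23 / (0.035 + 0.009 + 0.079) = 0.23 / 0.123 = 1.8699
k* = 1.8699^(1/0.6) ≈ 2.8381
y* = (k*)^α = 2.8381^0.4 ≈ 1.5178
c* = (1 − s)·y* = (1 − 0.23) × 1.5178 ≈ 1.1687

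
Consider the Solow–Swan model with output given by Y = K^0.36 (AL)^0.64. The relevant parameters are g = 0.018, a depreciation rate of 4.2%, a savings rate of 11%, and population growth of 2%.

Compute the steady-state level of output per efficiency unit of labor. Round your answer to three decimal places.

Steady state requires s·f(k) = (n + g + δ)·k, i.e. s·k^α = (n + g + δ)·k.
Dividing both sides by k: k^(1−α) = s / (n + g + δ).
k^0.64 = 0.11 / (0.020 + 0.018 + 0.042) = 0.11 / 0.080 = 1.3750
k* = 1.3750^(1/0.64) ≈ 1.6447
y* = (k*)^α = 1.6447^0.36 ≈ 1.1962

y* ≈ 1.196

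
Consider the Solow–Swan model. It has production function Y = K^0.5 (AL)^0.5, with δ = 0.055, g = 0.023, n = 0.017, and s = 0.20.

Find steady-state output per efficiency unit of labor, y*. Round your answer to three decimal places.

y* ≈ 2.105

At the steady state, Δk = 0, so s·k^α = (n + g + δ)·k.
Dividing both sides by k: k^(1−α) = s / (n + g + δ).
k^0.5 = 0.20 / (0.017 + 0.023 + 0.055) = 0.20 / 0.095 = 2.1053
k* = 2.1053^(1/0.5) ≈ 4.4323
y* = (k*)^α = 4.4323^0.5 ≈ 2.1053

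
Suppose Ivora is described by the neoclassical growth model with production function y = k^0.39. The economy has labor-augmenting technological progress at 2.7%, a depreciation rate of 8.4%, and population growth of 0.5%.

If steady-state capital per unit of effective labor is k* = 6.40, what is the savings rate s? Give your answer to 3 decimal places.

s ≈ 0.360

At the steady state, Δk = 0, so s·k^α = (n + g + δ)·k.
So s / (n + g + δ) = (k*)^(1−α) = 6.40^0.61 = 3.1029.
Therefore s = 3.1029 × (n + g + δ) = 3.1029 × 0.116 = 0.3599.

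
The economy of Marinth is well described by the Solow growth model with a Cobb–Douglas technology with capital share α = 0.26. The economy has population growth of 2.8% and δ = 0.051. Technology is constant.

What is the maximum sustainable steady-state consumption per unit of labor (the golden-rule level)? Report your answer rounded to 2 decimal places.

At the golden rule, f'(k) = n + δ, so α·k^(α−1) = n + δ and k_gold = (α/(n + δ))^(1/(1−α)).
k_gold = (0.26/0.079)^(1/0.74) = 3.2911^1.3514 ≈ 5.0019
c_gold = f(k_gold) − (n + δ)·k_gold = 1.5198 − 0.079×5.0019 ≈ 1.1246

c_gold ≈ 1.12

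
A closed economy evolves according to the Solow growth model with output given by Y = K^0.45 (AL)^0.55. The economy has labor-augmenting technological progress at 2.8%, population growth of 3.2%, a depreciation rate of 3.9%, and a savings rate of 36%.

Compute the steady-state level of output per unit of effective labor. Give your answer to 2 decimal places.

y* ≈ 2.88

At the steady state, Δk = 0, so s·k^α = (n + g + δ)·k.
Rearranging, k^(1−α) = s / (n + g + δ).
k^0.55 = 0.36 / (0.032 + 0.028 + 0.039) = 0.36 / 0.099 = 3.6364
k* = 3.6364^(1/0.55) ≈ 10.4569
y* = (k*)^α = 10.4569^0.45 ≈ 2.8756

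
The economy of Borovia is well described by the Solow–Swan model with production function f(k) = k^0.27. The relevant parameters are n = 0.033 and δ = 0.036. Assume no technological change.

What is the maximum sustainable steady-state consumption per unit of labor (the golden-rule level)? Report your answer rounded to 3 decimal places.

c_gold ≈ 1.209

At the golden rule, f'(k) = n + δ, so α·k^(α−1) = n + δ and k_gold = (α/(n + δ))^(1/(1−α)).
k_gold = (0.27/0.069)^(1/0.73) = 3.9130^1.3699 ≈ 6.4816
c_gold = f(k_gold) − (n + δ)·k_gold = 1.6564 − 0.069×6.4816 ≈ 1.2092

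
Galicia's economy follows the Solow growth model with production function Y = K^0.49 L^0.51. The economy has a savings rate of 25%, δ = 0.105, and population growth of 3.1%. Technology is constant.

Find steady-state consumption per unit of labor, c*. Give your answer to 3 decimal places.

c* ≈ 1.346

Steady state requires s·f(k) = (n + δ)·k, i.e. s·k^α = (n + δ)·k.
Dividing both sides by k: k^(1−α) = s / (n + δ).
k^0.51 = 0.25 / (0.031 + 0.105) = 0.25 / 0.136 = 1.8382
k* = 1.8382^(1/0.51) ≈ 3.2993
y* = (k*)^α = 3.2993^0.49 ≈ 1.7948
c* = (1 − s)·y* = (1 − 0.25) × 1.7948 ≈ 1.3461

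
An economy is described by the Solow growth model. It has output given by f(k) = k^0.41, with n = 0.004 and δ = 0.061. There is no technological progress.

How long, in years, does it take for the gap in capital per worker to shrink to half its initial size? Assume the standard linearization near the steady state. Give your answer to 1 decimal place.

half-life ≈ 18.1 years

Near the steady state the convergence rate is λ = (1 − α)(n + δ).
λ = (1 − 0.41) × 0.065 = 0.59 × 0.065 = 0.03835
Half-life = ln 2 / λ = 0.6931 / 0.03835 ≈ 18.07 years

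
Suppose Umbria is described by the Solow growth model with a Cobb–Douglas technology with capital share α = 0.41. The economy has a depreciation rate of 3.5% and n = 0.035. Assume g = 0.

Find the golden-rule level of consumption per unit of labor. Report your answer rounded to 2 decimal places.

At the golden rule, f'(k) = n + δ, so α·k^(α−1) = n + δ and k_gold = (α/(n + δ))^(1/(1−α)).
k_gold = (0.41/0.070)^(1/0.59) = 5.8571^1.6949 ≈ 20.0053
c_gold = f(k_gold) − (n + δ)·k_gold = 3.4156 − 0.070×20.0053 ≈ 2.0152

c_gold ≈ 2.02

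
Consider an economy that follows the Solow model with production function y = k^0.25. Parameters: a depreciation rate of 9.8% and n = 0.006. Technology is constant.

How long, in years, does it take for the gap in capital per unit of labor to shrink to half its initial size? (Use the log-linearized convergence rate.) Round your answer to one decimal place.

about 8.9 years

Near the steady state the convergence rate is λ = (1 − α)(n + δ).
λ = (1 − 0.25) × 0.104 = 0.75 × 0.104 = 0.0780
Half-life = ln 2 / λ = 0.6931 / 0.0780 ≈ 8.89 years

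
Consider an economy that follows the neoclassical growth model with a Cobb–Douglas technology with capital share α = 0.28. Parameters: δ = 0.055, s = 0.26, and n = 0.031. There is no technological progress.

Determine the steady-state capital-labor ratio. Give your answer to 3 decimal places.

Steady state requires s·f(k) = (n + δ)·k, i.e. s·k^α = (n + δ)·k.
Dividing both sides by k: k^(1−α) = s / (n + δ).
k^0.72 = 0.26 / (0.031 + 0.055) = 0.26 / 0.086 = 3.0233
k* = 3.0233^(1/0.72) ≈ 4.6487

k* = 4.649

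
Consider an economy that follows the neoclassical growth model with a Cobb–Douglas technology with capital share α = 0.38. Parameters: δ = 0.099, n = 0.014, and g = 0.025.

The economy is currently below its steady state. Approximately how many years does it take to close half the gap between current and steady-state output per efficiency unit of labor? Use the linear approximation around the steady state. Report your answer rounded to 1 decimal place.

about 8.1 years

Near the steady state the convergence rate is λ = (1 − α)(n + g + δ).
λ = (1 − 0.38) × 0.138 = 0.62 × 0.138 = 0.08556
Half-life = ln 2 / λ = 0.6931 / 0.08556 ≈ 8.10 years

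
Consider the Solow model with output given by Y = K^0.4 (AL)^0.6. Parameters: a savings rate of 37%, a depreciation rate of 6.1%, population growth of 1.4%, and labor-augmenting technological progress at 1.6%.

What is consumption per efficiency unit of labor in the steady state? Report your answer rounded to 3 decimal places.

c* ≈ 1.605

Steady state requires s·f(k) = (n + g + δ)·k, i.e. s·k^α = (n + g + δ)·k.
Rearranging, k^(1−α) = s / (n + g + δ).
k^0.6 = 0.37 / (0.014 + 0.016 + 0.061) = 0.37 / 0.091 = 4.0659
k* = 4.0659^(1/0.6) ≈ 10.3576
y* = (k*)^α = 10.3576^0.4 ≈ 2.5474
c* = (1 − s)·y* = (1 − 0.37) × 2.5474 ≈ 1.6049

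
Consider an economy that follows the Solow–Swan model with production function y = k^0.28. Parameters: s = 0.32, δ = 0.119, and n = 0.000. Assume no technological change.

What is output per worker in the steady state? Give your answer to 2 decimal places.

y* ≈ 1.47

At the steady state, Δk = 0, so s·k^α = (n + δ)·k.
Dividing both sides by k: k^(1−α) = s / (n + δ).
k^0.72 = 0.32 / (0.000 + 0.119) = 0.32 / 0.119 = 2.6891
k* = 2.6891^(1/0.72) ≈ 3.9507
y* = (k*)^α = 3.9507^0.28 ≈ 1.4692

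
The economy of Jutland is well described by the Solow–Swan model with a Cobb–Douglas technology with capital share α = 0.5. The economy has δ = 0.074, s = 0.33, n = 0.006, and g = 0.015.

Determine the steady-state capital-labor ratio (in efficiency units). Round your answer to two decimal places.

k* = 12.07

In steady state, investment equals break-even investment: s·k^α = (n + g + δ)·k.
Dividing both sides by k: k^(1−α) = s / (n + g + δ).
k^0.5 = 0.33 / (0.006 + 0.015 + 0.074) = 0.33 / 0.095 = 3.4737
k* = 3.4737^(1/0.5) ≈ 12.0666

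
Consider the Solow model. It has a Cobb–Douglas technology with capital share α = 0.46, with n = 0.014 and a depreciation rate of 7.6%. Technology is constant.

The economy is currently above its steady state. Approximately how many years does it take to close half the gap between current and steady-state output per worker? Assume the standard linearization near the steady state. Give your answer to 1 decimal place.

half-life ≈ 14.3 years

Near the steady state the convergence rate is λ = (1 − α)(n + δ).
λ = (1 − 0.46) × 0.090 = 0.54 × 0.090 = 0.0486
Half-life = ln 2 / λ = 0.6931 / 0.0486 ≈ 14.26 years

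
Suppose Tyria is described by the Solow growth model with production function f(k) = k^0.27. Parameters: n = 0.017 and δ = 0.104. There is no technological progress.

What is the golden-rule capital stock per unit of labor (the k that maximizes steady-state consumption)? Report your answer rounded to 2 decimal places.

k_gold ≈ 3.00

The golden rule sets f'(k) = n + δ, i.e. α·k^(α−1) = n + δ.
So k^(1−α) = α / (n + δ) = 0.27 / 0.121 = 2.2314.
k_gold = 2.2314^(1/0.73) ≈ 3.0026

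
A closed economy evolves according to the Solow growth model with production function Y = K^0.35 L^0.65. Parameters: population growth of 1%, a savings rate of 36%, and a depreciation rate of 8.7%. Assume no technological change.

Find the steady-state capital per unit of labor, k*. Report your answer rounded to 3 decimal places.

k* ≈ 7.520

At the steady state, Δk = 0, so s·k^α = (n + δ)·k.
Dividing both sides by k: k^(1−α) = s / (n + δ).
k^0.65 = 0.36 / (0.010 + 0.087) = 0.36 / 0.097 = 3.7113
k* = 3.7113^(1/0.65) ≈ 7.5196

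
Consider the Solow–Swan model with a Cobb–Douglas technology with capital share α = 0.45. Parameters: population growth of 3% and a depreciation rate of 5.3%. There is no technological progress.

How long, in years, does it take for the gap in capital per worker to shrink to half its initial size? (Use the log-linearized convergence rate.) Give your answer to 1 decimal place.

Near the steady state the convergence rate is λ = (1 − α)(n + δ).
λ = (1 − 0.45) × 0.083 = 0.55 × 0.083 = 0.04565
Half-life = ln 2 / λ = 0.6931 / 0.04565 ≈ 15.18 years

half-life ≈ 15.2 years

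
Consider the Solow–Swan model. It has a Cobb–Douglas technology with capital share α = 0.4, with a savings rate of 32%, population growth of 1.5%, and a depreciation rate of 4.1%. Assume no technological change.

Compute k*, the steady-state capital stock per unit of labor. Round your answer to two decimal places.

k* = 18.26

In steady state, investment equals break-even investment: s·k^α = (n + δ)·k.
Dividing both sides by k: k^(1−α) = s / (n + δ).
k^0.6 = 0.32 / (0.015 + 0.041) = 0.32 / 0.056 = 5.7143
k* = 5.7143^(1/0.6) ≈ 18.2644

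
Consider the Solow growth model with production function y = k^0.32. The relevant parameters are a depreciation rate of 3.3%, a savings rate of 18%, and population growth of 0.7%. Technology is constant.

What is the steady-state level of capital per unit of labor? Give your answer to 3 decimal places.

At the steady state, Δk = 0, so s·k^α = (n + δ)·k.
Rearranging, k^(1−α) = s / (n + δ).
k^0.68 = 0.18 / (0.007 + 0.033) = 0.18 / 0.040 = 4.5000
k* = 4.5000^(1/0.68) ≈ 9.1329

k* = 9.133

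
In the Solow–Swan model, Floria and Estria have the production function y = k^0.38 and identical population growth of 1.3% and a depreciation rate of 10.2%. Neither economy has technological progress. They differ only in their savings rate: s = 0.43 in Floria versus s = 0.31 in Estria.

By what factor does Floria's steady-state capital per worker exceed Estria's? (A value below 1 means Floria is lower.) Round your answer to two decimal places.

k*_F / k*_E ≈ 1.70

Steady-state k* = [s/(n + δ)]^(1/(1−α)), so the ratio is [ (s_F/(n + δ)_F) / (s_E/(n + δ)_E) ]^1.6129.
s_F/(n + δ)_F = 0.43/0.115 = 3.7391; s_E/(n + δ)_E = 0.31/0.115 = 2.6957.
Ratio = (3.7391/2.6957)^1.6129 = 1.3871^1.6129 ≈ 1.6951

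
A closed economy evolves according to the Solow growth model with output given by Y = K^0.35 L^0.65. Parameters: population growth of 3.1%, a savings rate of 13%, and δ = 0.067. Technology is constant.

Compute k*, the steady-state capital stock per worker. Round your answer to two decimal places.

At the steady state, Δk = 0, so s·k^α = (n + δ)·k.
Dividing both sides by k: k^(1−α) = s / (n + δ).
k^0.65 = 0.13 / (0.031 + 0.067) = 0.13 / 0.098 = 1.3265
k* = 1.3265^(1/0.65) ≈ 1.5445

k* = 1.54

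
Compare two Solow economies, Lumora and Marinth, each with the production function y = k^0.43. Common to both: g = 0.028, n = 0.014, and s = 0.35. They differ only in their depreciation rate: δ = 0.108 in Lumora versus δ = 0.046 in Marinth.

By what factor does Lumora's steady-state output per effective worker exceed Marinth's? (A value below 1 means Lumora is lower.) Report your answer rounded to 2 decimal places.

y*_L / y*_M ≈ 0.67

Steady-state y* = [s/(n + g + δ)]^(α/(1−α)), so the ratio is [ (s_L/(n + g + δ)_L) / (s_M/(n + g + δ)_M) ]^0.7544.
s_L/(n + g + δ)_L = 0.35/0.150 = 2.3333; s_M/(n + g + δ)_M = 0.35/0.088 = 3.9773.
Ratio = (2.3333/3.9773)^0.7544 = 0.5867^0.7544 ≈ 0.6688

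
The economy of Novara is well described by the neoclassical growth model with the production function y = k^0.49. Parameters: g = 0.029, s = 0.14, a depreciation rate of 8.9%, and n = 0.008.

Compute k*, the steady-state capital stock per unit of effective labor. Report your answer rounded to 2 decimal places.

k* ≈ 1.23

Steady state requires s·f(k) = (n + g + δ)·k, i.e. s·k^α = (n + g + δ)·k.
Rearranging, k^(1−α) = s / (n + g + δ).
k^0.51 = 0.14 / (0.008 + 0.029 + 0.089) = 0.14 / 0.126 = 1.1111
k* = 1.1111^(1/0.51) ≈ 1.2295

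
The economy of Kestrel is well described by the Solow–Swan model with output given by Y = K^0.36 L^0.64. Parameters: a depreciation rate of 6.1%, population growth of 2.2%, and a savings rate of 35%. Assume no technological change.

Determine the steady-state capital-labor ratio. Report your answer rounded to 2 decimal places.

k* ≈ 9.47

At the steady state, Δk = 0, so s·k^α = (n + δ)·k.
Rearranging, k^(1−α) = s / (n + δ).
k^0.64 = 0.35 / (0.022 + 0.061) = 0.35 / 0.083 = 4.2169
k* = 4.2169^(1/0.64) ≈ 9.4744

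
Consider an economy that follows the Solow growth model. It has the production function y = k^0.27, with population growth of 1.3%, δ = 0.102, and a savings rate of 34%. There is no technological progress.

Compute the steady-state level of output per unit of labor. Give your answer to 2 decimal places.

y* ≈ 1.49

At the steady state, Δk = 0, so s·k^α = (n + δ)·k.
Dividing both sides by k: k^(1−α) = s / (n + δ).
k^0.73 = 0.34 / (0.013 + 0.102) = 0.34 / 0.115 = 2.9565
k* = 2.9565^(1/0.73) ≈ 4.4147
y* = (k*)^α = 4.4147^0.27 ≈ 1.4932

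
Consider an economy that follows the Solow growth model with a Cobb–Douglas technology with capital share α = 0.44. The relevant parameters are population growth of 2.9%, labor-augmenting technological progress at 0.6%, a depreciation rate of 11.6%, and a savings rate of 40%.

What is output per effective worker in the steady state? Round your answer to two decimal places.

Steady state requires s·f(k) = (n + g + δ)·k, i.e. s·k^α = (n + g + δ)·k.
Rearranging, k^(1−α) = s / (n + g + δ).
k^0.56 = 0.40 / (0.029 + 0.006 + 0.116) = 0.40 / 0.151 = 2.6490
k* = 2.6490^(1/0.56) ≈ 5.6951
y* = (k*)^α = 5.6951^0.44 ≈ 2.1499

y* = 2.15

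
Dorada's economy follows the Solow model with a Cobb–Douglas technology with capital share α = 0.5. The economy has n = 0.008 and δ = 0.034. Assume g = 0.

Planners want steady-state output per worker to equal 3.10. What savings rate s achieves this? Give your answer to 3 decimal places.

Steady state requires s·f(k) = (n + δ)·k, i.e. s·k^α = (n + δ)·k.
Since y* = [s/(n + δ)]^(α/(1−α)), we have s/(n + δ) = (y*)^((1−α)/α) = 3.10^1 = 3.1000.
Therefore s = 3.1000 × (n + δ) = 3.1000 × 0.042 = 0.1302.

s ≈ 0.130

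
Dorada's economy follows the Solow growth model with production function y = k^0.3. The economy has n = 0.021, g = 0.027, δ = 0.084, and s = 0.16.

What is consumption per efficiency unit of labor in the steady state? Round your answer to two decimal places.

Steady state requires s·f(k) = (n + g + δ)·k, i.e. s·k^α = (n + g + δ)·k.
Dividing both sides by k: k^(1−α) = s / (n + g + δ).
k^0.7 = 0.16 / (0.021 + 0.027 + 0.084) = 0.16 / 0.132 = 1.2121
k* = 1.2121^(1/0.7) ≈ 1.3163
y* = (k*)^α = 1.3163^0.3 ≈ 1.0859
c* = (1 − s)·y* = (1 − 0.16) × 1.0859 ≈ 0.9122

c* ≈ 0.91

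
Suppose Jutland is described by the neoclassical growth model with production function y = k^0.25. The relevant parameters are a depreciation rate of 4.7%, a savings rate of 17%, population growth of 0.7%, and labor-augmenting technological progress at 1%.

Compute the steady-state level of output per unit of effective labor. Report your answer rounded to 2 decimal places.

In steady state, investment equals break-even investment: s·k^α = (n + g + δ)·k.
Rearranging, k^(1−α) = s / (n + g + δ).
k^0.75 = 0.17 / (0.007 + 0.010 + 0.047) = 0.17 / 0.064 = 2.6563
k* = 2.6563^(1/0.75) ≈ 3.6788
y* = (k*)^α = 3.6788^0.25 ≈ 1.3849

y* = 1.38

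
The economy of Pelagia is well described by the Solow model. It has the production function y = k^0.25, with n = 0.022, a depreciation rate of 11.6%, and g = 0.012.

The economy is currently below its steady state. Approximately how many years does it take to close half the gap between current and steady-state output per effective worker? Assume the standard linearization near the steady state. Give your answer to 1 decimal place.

Near the steady state the convergence rate is λ = (1 − α)(n + g + δ).
λ = (1 − 0.25) × 0.150 = 0.75 × 0.150 = 0.1125
Half-life = ln 2 / λ = 0.6931 / 0.1125 ≈ 6.16 years

half-life ≈ 6.2 years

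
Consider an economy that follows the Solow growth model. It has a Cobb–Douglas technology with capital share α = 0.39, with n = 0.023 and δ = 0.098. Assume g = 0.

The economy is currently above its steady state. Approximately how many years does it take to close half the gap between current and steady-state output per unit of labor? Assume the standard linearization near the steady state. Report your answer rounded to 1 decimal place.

Near the steady state the convergence rate is λ = (1 − α)(n + δ).
λ = (1 − 0.39) × 0.121 = 0.61 × 0.121 = 0.07381
Half-life = ln 2 / λ = 0.6931 / 0.07381 ≈ 9.39 years

half-life ≈ 9.4 years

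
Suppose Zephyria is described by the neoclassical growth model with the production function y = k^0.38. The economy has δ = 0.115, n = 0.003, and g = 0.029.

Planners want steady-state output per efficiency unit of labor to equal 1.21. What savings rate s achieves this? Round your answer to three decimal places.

s ≈ 0.201

Steady state requires s·f(k) = (n + g + δ)·k, i.e. s·k^α = (n + g + δ)·k.
Since y* = [s/(n + g + δ)]^(α/(1−α)), we have s/(n + g + δ) = (y*)^((1−α)/α) = 1.21^1.6316 = 1.3648.
Therefore s = 1.3648 × (n + g + δ) = 1.3648 × 0.147 = 0.2006.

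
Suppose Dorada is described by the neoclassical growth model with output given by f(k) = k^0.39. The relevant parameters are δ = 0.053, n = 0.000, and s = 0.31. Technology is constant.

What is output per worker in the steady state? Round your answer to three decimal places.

y* ≈ 3.093

Steady state requires s·f(k) = (n + δ)·k, i.e. s·k^α = (n + δ)·k.
Dividing both sides by k: k^(1−α) = s / (n + δ).
k^0.61 = 0.31 / (0.000 + 0.053) = 0.31 / 0.053 = 5.8491
k* = 5.8491^(1/0.61) ≈ 18.0935
y* = (k*)^α = 18.0935^0.39 ≈ 3.0934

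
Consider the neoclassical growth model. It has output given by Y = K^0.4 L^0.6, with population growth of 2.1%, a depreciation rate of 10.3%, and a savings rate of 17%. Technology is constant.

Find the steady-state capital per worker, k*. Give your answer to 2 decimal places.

k* ≈ 1.69

Steady state requires s·f(k) = (n + δ)·k, i.e. s·k^α = (n + δ)·k.
Rearranging, k^(1−α) = s / (n + δ).
k^0.6 = 0.17 / (0.021 + 0.103) = 0.17 / 0.124 = 1.3710
k* = 1.3710^(1/0.6) ≈ 1.6920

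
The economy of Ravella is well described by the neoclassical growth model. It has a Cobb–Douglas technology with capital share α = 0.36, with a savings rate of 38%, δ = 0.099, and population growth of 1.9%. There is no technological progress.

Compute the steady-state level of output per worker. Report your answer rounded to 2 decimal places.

Steady state requires s·f(k) = (n + δ)·k, i.e. s·k^α = (n + δ)·k.
Rearranging, k^(1−α) = s / (n + δ).
k^0.64 = 0.38 / (0.019 + 0.099) = 0.38 / 0.118 = 3.2203
k* = 3.2203^(1/0.64) ≈ 6.2171
y* = (k*)^α = 6.2171^0.36 ≈ 1.9306

y* ≈ 1.93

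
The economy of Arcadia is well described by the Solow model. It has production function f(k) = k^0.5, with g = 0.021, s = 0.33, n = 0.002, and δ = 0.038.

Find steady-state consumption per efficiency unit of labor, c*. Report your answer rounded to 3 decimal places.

In steady state, investment equals break-even investment: s·k^α = (n + g + δ)·k.
Rearranging, k^(1−α) = s / (n + g + δ).
k^0.5 = 0.33 / (0.002 + 0.021 + 0.038) = 0.33 / 0.061 = 5.4098
k* = 5.4098^(1/0.5) ≈ 29.2659
y* = (k*)^α = 29.2659^0.5 ≈ 5.4098
c* = (1 − s)·y* = (1 − 0.33) × 5.4098 ≈ 3.6246

c* = 3.625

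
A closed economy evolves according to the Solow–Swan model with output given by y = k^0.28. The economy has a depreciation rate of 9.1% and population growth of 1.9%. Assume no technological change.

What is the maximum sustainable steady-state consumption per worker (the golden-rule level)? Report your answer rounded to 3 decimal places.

c_gold ≈ 1.035

At the golden rule, f'(k) = n + δ, so α·k^(α−1) = n + δ and k_gold = (α/(n + δ))^(1/(1−α)).
k_gold = (0.28/0.110)^(1/0.72) = 2.5455^1.3889 ≈ 3.6608
c_gold = f(k_gold) − (n + δ)·k_gold = 1.4381 − 0.110×3.6608 ≈ 1.0354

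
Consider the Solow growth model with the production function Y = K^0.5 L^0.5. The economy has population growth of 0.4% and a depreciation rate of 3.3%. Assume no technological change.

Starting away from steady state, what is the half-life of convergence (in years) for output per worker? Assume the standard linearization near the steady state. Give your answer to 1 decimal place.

Near the steady state the convergence rate is λ = (1 − α)(n + δ).
λ = (1 − 0.5) × 0.037 = 0.5 × 0.037 = 0.0185
Half-life = ln 2 / λ = 0.6931 / 0.0185 ≈ 37.46 years

half-life ≈ 37.5 years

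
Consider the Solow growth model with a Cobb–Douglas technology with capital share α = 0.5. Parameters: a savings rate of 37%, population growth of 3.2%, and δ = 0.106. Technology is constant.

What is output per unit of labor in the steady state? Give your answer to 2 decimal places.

y* = 2.68

In steady state, investment equals break-even investment: s·k^α = (n + δ)·k.
Dividing both sides by k: k^(1−α) = s / (n + δ).
k^0.5 = 0.37 / (0.032 + 0.106) = 0.37 / 0.138 = 2.6812
k* = 2.6812^(1/0.5) ≈ 7.1888
y* = (k*)^α = 7.1888^0.5 ≈ 2.6812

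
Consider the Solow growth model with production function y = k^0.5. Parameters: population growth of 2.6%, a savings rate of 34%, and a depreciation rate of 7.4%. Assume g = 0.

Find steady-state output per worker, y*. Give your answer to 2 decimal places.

At the steady state, Δk = 0, so s·k^α = (n + δ)·k.
Rearranging, k^(1−α) = s / (n + δ).
k^0.5 = 0.34 / (0.026 + 0.074) = 0.34 / 0.100 = 3.4000
k* = 3.4000^(1/0.5) ≈ 11.5600
y* = (k*)^α = 11.5600^0.5 ≈ 3.4000

y* = 3.40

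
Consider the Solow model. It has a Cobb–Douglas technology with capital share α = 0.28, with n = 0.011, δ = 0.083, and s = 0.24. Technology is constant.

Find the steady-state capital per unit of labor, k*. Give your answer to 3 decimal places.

k* ≈ 3.676

Steady state requires s·f(k) = (n + δ)·k, i.e. s·k^α = (n + δ)·k.
Dividing both sides by k: k^(1−α) = s / (n + δ).
k^0.72 = 0.24 / (0.011 + 0.083) = 0.24 / 0.094 = 2.5532
k* = 2.5532^(1/0.72) ≈ 3.6762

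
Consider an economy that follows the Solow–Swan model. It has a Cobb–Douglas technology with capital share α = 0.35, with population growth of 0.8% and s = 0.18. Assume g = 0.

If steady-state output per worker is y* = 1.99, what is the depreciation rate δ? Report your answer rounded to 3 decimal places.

At the steady state, Δk = 0, so s·k^α = (n + δ)·k.
Since y* = [s/(n + δ)]^(α/(1−α)), we have s/(n + δ) = (y*)^((1−α)/α) = 1.99^1.8571 = 3.5892.
Therefore n + δ = s / 3.5892 = 0.18 / 3.5892 = 0.0502, so δ = 0.0502 − 0.008 = 0.0422.

δ ≈ 0.042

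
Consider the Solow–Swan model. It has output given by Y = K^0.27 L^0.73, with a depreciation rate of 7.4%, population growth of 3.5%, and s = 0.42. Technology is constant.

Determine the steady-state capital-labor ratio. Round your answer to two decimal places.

In steady state, investment equals break-even investment: s·k^α = (n + δ)·k.
Rearranging, k^(1−α) = s / (n + δ).
k^0.73 = 0.42 / (0.035 + 0.074) = 0.42 / 0.109 = 3.8532
k* = 3.8532^(1/0.73) ≈ 6.3459

k* = 6.35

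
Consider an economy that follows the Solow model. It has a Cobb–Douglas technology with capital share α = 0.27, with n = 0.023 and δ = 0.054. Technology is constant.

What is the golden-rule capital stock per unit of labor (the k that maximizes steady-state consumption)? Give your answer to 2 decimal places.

k_gold ≈ 5.58

The golden rule sets f'(k) = n + δ, i.e. α·k^(α−1) = n + δ.
So k^(1−α) = α / (n + δ) = 0.27 / 0.077 = 3.5065.
k_gold = 3.5065^(1/0.73) ≈ 5.5770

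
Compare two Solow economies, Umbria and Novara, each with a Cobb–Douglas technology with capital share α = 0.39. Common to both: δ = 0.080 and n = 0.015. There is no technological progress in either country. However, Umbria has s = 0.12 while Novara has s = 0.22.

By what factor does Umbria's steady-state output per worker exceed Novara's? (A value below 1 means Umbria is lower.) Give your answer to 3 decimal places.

y*_U / y*_N ≈ 0.679

Steady-state y* = [s/(n + δ)]^(α/(1−α)), so the ratio is [ (s_U/(n + δ)_U) / (s_N/(n + δ)_N) ]^0.6393.
s_U/(n + δ)_U = 0.12/0.095 = 1.2632; s_N/(n + δ)_N = 0.22/0.095 = 2.3158.
Ratio = (1.2632/2.3158)^0.6393 = 0.5455^0.6393 ≈ 0.6788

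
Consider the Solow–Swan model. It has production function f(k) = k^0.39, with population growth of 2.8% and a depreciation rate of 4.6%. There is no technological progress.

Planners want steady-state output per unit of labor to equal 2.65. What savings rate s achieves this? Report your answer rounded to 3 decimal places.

s ≈ 0.340

In steady state, investment equals break-even investment: s·k^α = (n + δ)·k.
Since y* = [s/(n + δ)]^(α/(1−α)), we have s/(n + δ) = (y*)^((1−α)/α) = 2.65^1.5641 = 4.5920.
Therefore s = 4.5920 × (n + δ) = 4.5920 × 0.074 = 0.3398.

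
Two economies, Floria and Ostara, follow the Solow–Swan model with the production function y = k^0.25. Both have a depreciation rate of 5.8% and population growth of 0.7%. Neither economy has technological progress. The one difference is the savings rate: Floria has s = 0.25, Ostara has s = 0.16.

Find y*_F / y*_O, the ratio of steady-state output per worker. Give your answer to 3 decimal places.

Steady-state y* = [s/(n + δ)]^(α/(1−α)), so the ratio is [ (s_F/(n + δ)_F) / (s_O/(n + δ)_O) ]^0.3333.
s_F/(n + δ)_F = 0.25/0.065 = 3.8462; s_O/(n + δ)_O = 0.16/0.065 = 2.4615.
Ratio = (3.8462/2.4615)^0.3333 = 1.5625^0.3333 ≈ 1.1604

y*_F / y*_O ≈ 1.160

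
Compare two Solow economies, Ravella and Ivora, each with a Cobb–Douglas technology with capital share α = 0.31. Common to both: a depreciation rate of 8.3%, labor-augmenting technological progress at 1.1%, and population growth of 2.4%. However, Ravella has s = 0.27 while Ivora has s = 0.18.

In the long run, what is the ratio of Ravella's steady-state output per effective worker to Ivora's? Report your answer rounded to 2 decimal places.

ratio ≈ 1.20

Steady-state y* = [s/(n + g + δ)]^(α/(1−α)), so the ratio is [ (s_R/(n + g + δ)_R) / (s_I/(n + g + δ)_I) ]^0.4493.
s_R/(n + g + δ)_R = 0.27/0.118 = 2.2881; s_I/(n + g + δ)_I = 0.18/0.118 = 1.5254.
Ratio = (2.2881/1.5254)^0.4493 = 1.5000^0.4493 ≈ 1.1998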